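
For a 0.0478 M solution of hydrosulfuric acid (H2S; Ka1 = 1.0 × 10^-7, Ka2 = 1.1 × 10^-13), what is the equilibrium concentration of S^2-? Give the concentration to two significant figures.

First ionization gives [H+] ≈ [HS-] = 6.91 × 10^-5 M.
Second step: Ka2 = [H+][S^2-]/[HS-] ≈ [S^2-] (since [H+] ≈ [HS-]).
So [S^2-] ≈ Ka2.

1.1 × 10^-13 M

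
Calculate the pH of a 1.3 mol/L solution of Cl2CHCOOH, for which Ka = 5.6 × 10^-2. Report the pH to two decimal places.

pH = 0.61

Cl2CHCOOH ⇌ Cl2CHCOO- + H+
Ka = x²/(1.3 − x) = 5.6 × 10^-2
Here C₀/Ka ≈ 23.2, so the small-x approximation fails. Use the quadratic:
x = (−Ka + √(Ka² + 4·Ka·C₀))/2 = 2.43 × 10^-1 M
pH = −log(2.43 × 10^-1) = 0.61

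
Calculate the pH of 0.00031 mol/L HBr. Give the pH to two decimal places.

HBr is a strong acid and dissociates completely, so [H+] = 0.00031 M.
pH = -log(0.00031) = 3.51

pH = 3.51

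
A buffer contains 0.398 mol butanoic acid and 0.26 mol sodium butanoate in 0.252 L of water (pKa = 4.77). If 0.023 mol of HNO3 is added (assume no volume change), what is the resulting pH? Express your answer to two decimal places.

pH = 4.52

After neutralization: n(CH3(CH2)2COOH) = 0.421 mol, n(CH3(CH2)2COO-) = 0.237 mol.
pH = pKa + log([A⁻]/[HA]) = 4.77 + log(0.237/0.421) = 4.77 -0.250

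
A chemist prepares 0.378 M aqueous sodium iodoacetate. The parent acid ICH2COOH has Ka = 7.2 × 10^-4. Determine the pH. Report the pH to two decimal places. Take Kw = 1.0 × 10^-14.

ICH2COO- is the conjugate base of the weak acid ICH2COOH.
Kb = Kw/Ka = 1.0×10^-14 / 7.2 × 10^-4 = 1.39 × 10^-11
From the ICE table, Kb = [OH-]²/(0.378 − [OH-]) = 1.39 × 10^-11.
Since Kb ≪ C₀, [OH-] ≈ √(Kb·C₀) = 2.29 × 10^-6 M.
([OH-]/C₀ = 0.00061% < 5%, so the approximation holds.)
pOH = 5.64, so pH = 14.00 − pOH = 8.36

pH = 8.36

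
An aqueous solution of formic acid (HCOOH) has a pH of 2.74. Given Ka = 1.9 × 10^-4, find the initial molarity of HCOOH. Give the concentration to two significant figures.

C₀ = 1.9 × 10^-2 M

[H+] = 10^(-2.74) = 1.82 × 10^-3 M = x
Ka = x²/(C₀ − x) ⇒ C₀ = x + x²/Ka
C₀ = 1.82 × 10^-3 + (1.82 × 10^-3)²/(1.9 × 10^-4) = 1.93 × 10^-2 M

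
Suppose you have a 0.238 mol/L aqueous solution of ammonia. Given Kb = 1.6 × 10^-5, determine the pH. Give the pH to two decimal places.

pH = 11.29

NH3 + H2O ⇌ NH4+ + OH-
Kb = [OH-]²/(0.238 − [OH-]) = 1.6 × 10^-5
Since Kb ≪ C₀, [OH-] ≈ √(Kb·C₀) = 1.95 × 10^-3 M.
pOH = 2.71, so pH = 14.00 − pOH = 11.29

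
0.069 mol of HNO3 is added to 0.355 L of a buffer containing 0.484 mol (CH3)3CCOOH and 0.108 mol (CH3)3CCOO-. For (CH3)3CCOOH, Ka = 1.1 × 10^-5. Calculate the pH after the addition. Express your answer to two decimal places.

After neutralization: n((CH3)3CCOOH) = 0.553 mol, n((CH3)3CCOO-) = 0.039 mol.
pKa = −log(1.1 × 10^-5) = 4.959
pH = pKa + log([A⁻]/[HA]) = 4.959 + log(0.039/0.553) = 4.959 -1.152

pH = 3.81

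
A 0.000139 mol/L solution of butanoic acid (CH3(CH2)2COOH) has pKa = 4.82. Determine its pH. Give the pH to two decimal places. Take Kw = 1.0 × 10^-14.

pH = 4.41

CH3(CH2)2COOH ⇌ CH3(CH2)2COO- + H+
Ka = 10^(−4.82) = 1.51 × 10^-5
Ka = [H+]²/(0.000139 − [H+]) = 1.51 × 10^-5
The 5% rule fails; solving [H+]² + Ka·[H+] − Ka·C₀ = 0 exactly:
[H+] = [−1.51e-05 + √(1.51e-05² + 8.4e-09)]/2 = 3.89 × 10^-5 M
pH = −log[H+] = −log(3.89 × 10^-5) = 4.41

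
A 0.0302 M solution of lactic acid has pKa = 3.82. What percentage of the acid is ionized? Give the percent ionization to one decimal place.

CH3CH(OH)COOH ⇌ CH3CH(OH)COO- + H+; let x = [H+] at equilibrium.
Ka = 10^(−3.82) = 1.51 × 10^-4
Solve x² + 0.000151x − 4.56e-06 = 0 → x = 2.06 × 10^-3 M
% ionization = x/C₀ × 100% = 2.06 × 10^-3/0.0302 × 100% = 6.8%

6.8%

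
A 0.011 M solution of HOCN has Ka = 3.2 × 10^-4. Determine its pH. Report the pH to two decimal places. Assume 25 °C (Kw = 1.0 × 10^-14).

HOCN ⇌ OCN- + H+
From the ICE table, Ka = [H+]²/(0.011 − [H+]) = 3.2 × 10^-4.
The 5% rule fails; solving [H+]² + Ka·[H+] − Ka·C₀ = 0 exactly:
[H+] = [−0.00032 + √(0.00032² + 1.41e-05)]/2 = 1.72 × 10^-3 M
pH = −log(1.72 × 10^-3) = 2.76

pH = 2.76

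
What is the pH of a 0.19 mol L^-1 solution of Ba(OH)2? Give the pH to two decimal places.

Ba(OH)2 is a strong base (each formula unit releases 2 OH-); [OH-] = 0.38 M.
pOH = -log(0.38) = 0.42
pH = 14.00 - 0.42 = 13.58

pH = 13.58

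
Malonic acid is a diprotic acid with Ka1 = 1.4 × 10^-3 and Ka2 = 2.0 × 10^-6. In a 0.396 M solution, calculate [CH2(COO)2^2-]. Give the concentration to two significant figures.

2.0 × 10^-6 M

First ionization gives [H+] ≈ [CH2(COOH)COO-] = 2.29 × 10^-2 M.
Second step: Ka2 = [H+][CH2(COO)2^2-]/[CH2(COOH)COO-] ≈ [CH2(COO)2^2-] (since [H+] ≈ [CH2(COOH)COO-]).
So [CH2(COO)2^2-] ≈ Ka2.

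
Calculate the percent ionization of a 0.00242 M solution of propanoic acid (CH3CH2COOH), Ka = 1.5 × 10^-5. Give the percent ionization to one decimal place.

7.6%

CH3CH2COOH ⇌ CH3CH2COO- + H+; let x = [H+] at equilibrium.
Solve x² + 1.5e-05x − 3.63e-08 = 0 → x = 1.83 × 10^-4 M
% ionization = x/C₀ × 100% = 1.83 × 10^-4/0.00242 × 100% = 7.6%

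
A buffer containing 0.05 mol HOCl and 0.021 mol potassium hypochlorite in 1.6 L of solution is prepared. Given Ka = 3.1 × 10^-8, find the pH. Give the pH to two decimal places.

pH = 7.13

pKa = −log(3.1 × 10^-8) = 7.509
Henderson–Hasselbalch: pH = pKa + log([OCl-]/[HOCl]) = 7.509 + log(0.021/0.05)
pH = 7.509 + (-0.377) = 7.13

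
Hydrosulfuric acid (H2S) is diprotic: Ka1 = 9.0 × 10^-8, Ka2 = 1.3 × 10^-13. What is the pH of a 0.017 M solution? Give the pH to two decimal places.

pH = 4.41

Since Ka1 ≫ Ka2, the first ionization dominates [H+].
Ka1 = x²/(0.017 − x) = 9.0 × 10^-8
x ≈ √(9.0 × 10^-8 × 0.017) = 3.91 × 10^-5 M
pH = −log(3.91 × 10^-5) = 4.41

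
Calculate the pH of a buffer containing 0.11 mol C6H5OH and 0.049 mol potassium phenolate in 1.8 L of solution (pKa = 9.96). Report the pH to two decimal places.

pH = 9.61

pH = pKa + log([A⁻]/[HA]) = 9.96 + log(0.049/0.11)
pH = 9.96 + (-0.351) = 9.61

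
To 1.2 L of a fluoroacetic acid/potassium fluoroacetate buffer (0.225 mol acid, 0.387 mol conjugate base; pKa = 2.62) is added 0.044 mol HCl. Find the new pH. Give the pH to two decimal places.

After neutralization: n(FCH2COOH) = 0.269 mol, n(FCH2COO-) = 0.343 mol.
pH = pKa + log([A⁻]/[HA]) = 2.62 + log(0.343/0.269) = 2.62 +0.106

pH = 2.73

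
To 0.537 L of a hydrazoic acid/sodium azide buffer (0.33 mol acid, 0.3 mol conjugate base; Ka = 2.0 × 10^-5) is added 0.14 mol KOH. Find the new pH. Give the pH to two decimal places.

pH = 5.06

OH- converts HN3 to N3-: HN3 → 0.19 mol, N3- → 0.44 mol.
pKa = −log(2.0 × 10^-5) = 4.699
Henderson–Hasselbalch with mole ratio 0.44/0.19: pH = 4.699 + (+0.365)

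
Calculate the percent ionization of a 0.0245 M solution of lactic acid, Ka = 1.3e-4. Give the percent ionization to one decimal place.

7.0%

CH3CH(OH)COOH ⇌ CH3CH(OH)COO- + H+; let x = [H+] at equilibrium.
Solve x² + 0.00013x − 3.18e-06 = 0 → x = 1.72 × 10^-3 M
% ionization = x/C₀ × 100% = 1.72 × 10^-3/0.0245 × 100% = 7.0%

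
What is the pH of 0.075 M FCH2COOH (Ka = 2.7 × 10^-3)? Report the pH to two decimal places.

pH = 1.89

FCH2COOH ⇌ FCH2COO- + H+
Ka = x²/(0.075 − x) = 2.7 × 10^-3
Here C₀/Ka ≈ 27.8, so the small-x approximation fails. Use the quadratic:
x = (−Ka + √(Ka² + 4·Ka·C₀))/2 = 1.29 × 10^-2 M
pH = −log[H+] = −log(1.29 × 10^-2) = 1.89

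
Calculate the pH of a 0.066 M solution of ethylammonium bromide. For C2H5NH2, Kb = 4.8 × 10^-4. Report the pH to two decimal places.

pH = 5.93

C2H5NH3+ is the conjugate acid of the weak base C2H5NH2.
Ka = Kw/Kb = 1.0×10^-14 / 4.8 × 10^-4 = 2.08 × 10^-11
Let x = [H+] at equilibrium. Ka = x²/(0.066 − x).
Since Ka ≪ C₀, x ≈ √(Ka·C₀) = 1.17 × 10^-6 M.
pH = −log(1.17 × 10^-6) = 5.93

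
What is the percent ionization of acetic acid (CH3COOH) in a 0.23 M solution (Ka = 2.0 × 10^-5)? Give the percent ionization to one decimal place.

0.9%

CH3COOH ⇌ CH3COO- + H+; let x = [H+] at equilibrium.
x ≈ √(Ka·C₀) = √(2.0 × 10^-5 × 0.23) = 2.14 × 10^-3 M
% ionization = x/C₀ × 100% = 2.14 × 10^-3/0.23 × 100% = 0.9%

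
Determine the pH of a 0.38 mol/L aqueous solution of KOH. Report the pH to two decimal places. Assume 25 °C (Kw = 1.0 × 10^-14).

pH = 13.58

KOH is a strong base; [OH-] = 0.38 M.
pOH = -log(0.38) = 0.42
pH = 14.00 - 0.42 = 13.58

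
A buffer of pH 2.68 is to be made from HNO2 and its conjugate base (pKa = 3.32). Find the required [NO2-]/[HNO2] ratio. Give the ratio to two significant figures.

ratio = 0.23

pH = pKa + log(r) ⇒ log(r) = 2.68 − 3.32 = -0.64
r = [NO2-]/[HNO2] = 10^(-0.64) = 0.229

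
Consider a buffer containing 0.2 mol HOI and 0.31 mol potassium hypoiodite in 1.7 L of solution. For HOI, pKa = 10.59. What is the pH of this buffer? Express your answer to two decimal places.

pH = 10.78

Henderson–Hasselbalch: pH = pKa + log([OI-]/[HOI]) = 10.59 + log(0.31/0.2)
pH = 10.59 + (+0.190) = 10.78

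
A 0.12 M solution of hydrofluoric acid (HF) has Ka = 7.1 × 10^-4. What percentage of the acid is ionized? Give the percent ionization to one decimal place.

7.4%

HF ⇌ F- + H+; let x = [H+] at equilibrium.
Solve x² + 0.00071x − 8.52e-05 = 0 → x = 8.88 × 10^-3 M
% ionization = x/C₀ × 100% = 8.88 × 10^-3/0.12 × 100% = 7.4%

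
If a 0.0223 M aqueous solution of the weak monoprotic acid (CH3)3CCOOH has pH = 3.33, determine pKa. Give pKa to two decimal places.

pKa = 5.00

[H+] = 10^(-3.33) = 4.68 × 10^-4 M
At equilibrium [HA] = 0.0223 − 4.68 × 10^-4 = 2.18 × 10^-2 M
Ka = [H+][A-]/[HA] = (4.68 × 10^-4)² / 2.18 × 10^-2 = 1.00 × 10^-5
pKa = -log(1.00 × 10^-5) = 5.00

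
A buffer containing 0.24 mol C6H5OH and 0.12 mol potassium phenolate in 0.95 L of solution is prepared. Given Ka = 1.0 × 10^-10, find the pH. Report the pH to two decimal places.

pH = 9.70

pKa = −log(1.0 × 10^-10) = 10.000
pH = pKa + log([A⁻]/[HA]) = 10.000 + log(0.12/0.24)
pH = 10.000 + (-0.301) = 9.70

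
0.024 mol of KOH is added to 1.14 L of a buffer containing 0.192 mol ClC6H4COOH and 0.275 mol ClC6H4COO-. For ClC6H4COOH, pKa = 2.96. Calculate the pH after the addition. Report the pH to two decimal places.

After neutralization: n(ClC6H4COOH) = 0.168 mol, n(ClC6H4COO-) = 0.299 mol.
pH = pKa + log(n_ClC6H4COO-/n_ClC6H4COOH) = 2.96 + log(0.299/0.168) = 2.96 + (+0.250)

pH = 3.21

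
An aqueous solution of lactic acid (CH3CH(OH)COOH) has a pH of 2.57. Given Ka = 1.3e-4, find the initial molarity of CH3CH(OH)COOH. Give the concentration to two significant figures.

C₀ = 5.8 × 10^-2 M

[H+] = 10^(-2.57) = 2.69 × 10^-3 M = x
Ka = x²/(C₀ − x) ⇒ C₀ = x + x²/Ka
C₀ = 2.69 × 10^-3 + (2.69 × 10^-3)²/(1.3 × 10^-4) = 5.84 × 10^-2 M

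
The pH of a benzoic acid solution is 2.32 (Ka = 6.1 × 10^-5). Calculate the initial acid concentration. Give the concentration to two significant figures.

C₀ = 3.8 × 10^-1 M

[H+] = 10^(-2.32) = 4.79 × 10^-3 M = x
Ka = x²/(C₀ − x) ⇒ C₀ = x + x²/Ka
C₀ = 4.79 × 10^-3 + (4.79 × 10^-3)²/(6.1 × 10^-5) = 3.81 × 10^-1 M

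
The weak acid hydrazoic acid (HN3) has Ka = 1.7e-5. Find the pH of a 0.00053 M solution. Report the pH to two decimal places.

pH = 4.06

HN3 ⇌ N3- + H+
From the ICE table, Ka = [H+]²/(0.00053 − [H+]) = 1.7 × 10^-5.
The 5% rule fails; solving [H+]² + Ka·[H+] − Ka·C₀ = 0 exactly:
[H+] = (−Ka + √(Ka² + 4·Ka·C₀))/2 = 8.68 × 10^-5 M
pH = −log(8.68 × 10^-5) = 4.06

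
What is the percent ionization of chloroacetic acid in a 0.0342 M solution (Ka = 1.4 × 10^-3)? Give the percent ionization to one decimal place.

ClCH2COOH ⇌ ClCH2COO- + H+; let x = [H+] at equilibrium.
Ka = x²/(C₀ − x); solving the quadratic gives x = 6.25 × 10^-3 M.
Fraction ionized = 6.25 × 10^-3 / 0.0342 = 0.1827 → 18.3%

18.3%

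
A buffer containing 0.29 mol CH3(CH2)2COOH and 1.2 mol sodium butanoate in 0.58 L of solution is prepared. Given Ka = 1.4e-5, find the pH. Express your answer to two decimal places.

pKa = −log(1.4 × 10^-5) = 4.854
Henderson–Hasselbalch: pH = pKa + log([CH3(CH2)2COO-]/[CH3(CH2)2COOH]) = 4.854 + log(1.2/0.29)
pH = 4.854 + (+0.617) = 5.47

pH = 5.47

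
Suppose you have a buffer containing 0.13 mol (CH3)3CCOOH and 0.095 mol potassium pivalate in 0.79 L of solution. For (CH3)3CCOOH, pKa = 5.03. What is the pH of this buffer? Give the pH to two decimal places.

pH = 4.89

pH = pKa + log([A⁻]/[HA]) = 5.03 + log(0.095/0.13)
pH = 5.03 + (-0.136) = 4.89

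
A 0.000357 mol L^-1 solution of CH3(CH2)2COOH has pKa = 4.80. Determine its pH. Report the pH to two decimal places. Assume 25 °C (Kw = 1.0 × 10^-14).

pH = 4.17

CH3(CH2)2COOH ⇌ CH3(CH2)2COO- + H+
Ka = 10^(−4.80) = 1.58 × 10^-5
Let x = [H+] at equilibrium. Ka = x²/(0.000357 − x).
Here C₀/Ka ≈ 22.6, so the small-x approximation fails. Use the quadratic:
x = (−Ka + √(Ka² + 4·Ka·C₀))/2 = 6.76 × 10^-5 M
pH = −log[H+] = −log(6.76 × 10^-5) = 4.17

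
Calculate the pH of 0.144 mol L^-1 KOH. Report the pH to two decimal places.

pH = 13.16

KOH is a strong base; [OH-] = 0.144 M.
pOH = -log(0.144) = 0.84
pH = 14.00 - 0.84 = 13.16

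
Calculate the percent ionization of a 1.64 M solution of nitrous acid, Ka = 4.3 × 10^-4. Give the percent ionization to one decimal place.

HNO2 ⇌ NO2- + H+; let x = [H+] at equilibrium.
x ≈ √(Ka·C₀) = √(4.3 × 10^-4 × 1.64) = 2.66 × 10^-2 M
Fraction ionized = 2.66 × 10^-2 / 1.64 = 0.0162 → 1.6%

1.6%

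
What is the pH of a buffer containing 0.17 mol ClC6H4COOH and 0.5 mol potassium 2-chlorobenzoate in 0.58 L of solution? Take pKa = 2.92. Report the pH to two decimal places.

Henderson–Hasselbalch: pH = pKa + log([ClC6H4COO-]/[ClC6H4COOH]) = 2.92 + log(0.5/0.17)
pH = 2.92 + (+0.469) = 3.39

pH = 3.39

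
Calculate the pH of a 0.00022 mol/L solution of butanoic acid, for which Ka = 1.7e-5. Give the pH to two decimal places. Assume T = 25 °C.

pH = 4.27

CH3(CH2)2COOH ⇌ CH3(CH2)2COO- + H+
Let x = [H+] at equilibrium. Ka = x²/(0.00022 − x).
x is not negligible relative to C₀; solve x² + 1.7e-05·x − 3.74e-09 = 0.
x = [−1.7e-05 + √(1.7e-05² + 1.5e-08)]/2 = 5.32 × 10^-5 M
pH = −log(5.32 × 10^-5) = 4.27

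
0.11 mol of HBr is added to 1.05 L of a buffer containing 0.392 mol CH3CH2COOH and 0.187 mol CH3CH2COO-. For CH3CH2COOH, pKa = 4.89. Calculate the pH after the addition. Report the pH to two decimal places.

Added H+ converts CH3CH2COO- to CH3CH2COOH: CH3CH2COOH → 0.502 mol, CH3CH2COO- → 0.077 mol.
Henderson–Hasselbalch with mole ratio 0.077/0.502: pH = 4.89 + (-0.814)

pH = 4.08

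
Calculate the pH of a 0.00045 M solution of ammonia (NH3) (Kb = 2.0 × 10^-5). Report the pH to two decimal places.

pH = 9.93

NH3 + H2O ⇌ NH4+ + OH-
From the ICE table, Kb = x²/(0.00045 − x) = 2.0 × 10^-5.
Here C₀/Kb ≈ 22.5, so the small-x approximation fails. Use the quadratic:
x = (−Kb + √(Kb² + 4·Kb·C₀))/2 = 8.54 × 10^-5 M
pOH = −log(8.54 × 10^-5) = 4.07; pH = 14.00 − 4.07 = 9.93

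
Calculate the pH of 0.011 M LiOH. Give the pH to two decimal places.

pH = 12.04

LiOH is a strong base; [OH-] = 0.011 M.
pOH = -log(0.011) = 1.96
pH = 14.00 - 1.96 = 12.04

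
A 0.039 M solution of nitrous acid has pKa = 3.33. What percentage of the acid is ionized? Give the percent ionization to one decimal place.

10.4%

HNO2 ⇌ NO2- + H+; let x = [H+] at equilibrium.
Ka = 10^(−3.33) = 4.68 × 10^-4
Solve x² + 0.000468x − 1.83e-05 = 0 → x = 4.04 × 10^-3 M
% ionization = x/C₀ × 100% = 4.04 × 10^-3/0.039 × 100% = 10.4%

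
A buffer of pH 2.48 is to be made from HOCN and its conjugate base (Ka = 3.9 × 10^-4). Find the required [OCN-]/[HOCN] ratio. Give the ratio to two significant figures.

pKa = -log(3.9 × 10^-4) = 3.409
pH = pKa + log(r) ⇒ log(r) = 2.48 − 3.409 = -0.929
r = [OCN-]/[HOCN] = 10^(-0.929) = 0.118

ratio = 0.12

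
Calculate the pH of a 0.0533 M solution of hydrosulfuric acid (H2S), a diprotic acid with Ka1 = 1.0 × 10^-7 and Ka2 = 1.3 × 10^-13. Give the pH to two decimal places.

pH = 4.14

Since Ka1 ≫ Ka2, the first ionization dominates [H+].
Ka1 = x²/(0.0533 − x) = 1.0 × 10^-7
x ≈ √(1.0 × 10^-7 × 0.0533) = 7.30 × 10^-5 M
pH = −log(7.30 × 10^-5) = 4.14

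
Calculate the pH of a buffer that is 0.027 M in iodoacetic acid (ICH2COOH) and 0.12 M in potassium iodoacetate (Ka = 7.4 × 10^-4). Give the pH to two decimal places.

pKa = −log(7.4 × 10^-4) = 3.131
Henderson–Hasselbalch: pH = pKa + log([ICH2COO-]/[ICH2COOH]) = 3.131 + log(0.12/0.027)
pH = 3.131 + (+0.648) = 3.78

pH = 3.78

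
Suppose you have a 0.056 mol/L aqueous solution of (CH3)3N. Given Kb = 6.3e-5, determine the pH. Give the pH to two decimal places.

pH = 11.27

(CH3)3N + H2O ⇌ (CH3)3NH+ + OH-
From the ICE table, Kb = x²/(0.056 − x) = 6.3 × 10^-5.
Since Kb ≪ C₀, x ≈ √(Kb·C₀) = 1.88 × 10^-3 M.
pOH = −log(1.88 × 10^-3) = 2.73; pH = 14.00 − 2.73 = 11.27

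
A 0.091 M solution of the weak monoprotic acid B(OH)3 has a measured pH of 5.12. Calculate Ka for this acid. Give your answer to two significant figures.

[H+] = 10^(-5.12) = 7.59 × 10^-6 M
At equilibrium [HA] = 0.091 − 7.59 × 10^-6 = 9.10 × 10^-2 M
Ka = [H+][A-]/[HA] = (7.59 × 10^-6)² / 9.10 × 10^-2 = 6.3 × 10^-10

Ka = 6.3 × 10^-10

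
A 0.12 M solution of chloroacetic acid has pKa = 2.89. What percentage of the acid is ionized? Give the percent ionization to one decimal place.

ClCH2COOH ⇌ ClCH2COO- + H+; let x = [H+] at equilibrium.
Ka = 10^(−2.89) = 1.29 × 10^-3
Ka = x²/(C₀ − x); solving the quadratic gives x = 1.18 × 10^-2 M.
Fraction ionized = 1.18 × 10^-2 / 0.12 = 0.0983 → 9.8%

9.8%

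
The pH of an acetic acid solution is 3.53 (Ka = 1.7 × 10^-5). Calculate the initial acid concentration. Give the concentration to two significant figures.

[H+] = 10^(-3.53) = 2.95 × 10^-4 M = x
Ka = x²/(C₀ − x) ⇒ C₀ = x + x²/Ka
C₀ = 2.95 × 10^-4 + (2.95 × 10^-4)²/(1.7 × 10^-5) = 5.41 × 10^-3 M

C₀ = 5.4 × 10^-3 M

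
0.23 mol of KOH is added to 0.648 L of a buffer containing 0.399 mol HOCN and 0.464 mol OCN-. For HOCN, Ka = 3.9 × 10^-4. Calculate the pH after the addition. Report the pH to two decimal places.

OH- converts HOCN to OCN-: HOCN → 0.169 mol, OCN- → 0.694 mol.
pKa = −log(3.9 × 10^-4) = 3.409
pH = pKa + log([A⁻]/[HA]) = 3.409 + log(0.694/0.169) = 3.409 +0.613

pH = 4.02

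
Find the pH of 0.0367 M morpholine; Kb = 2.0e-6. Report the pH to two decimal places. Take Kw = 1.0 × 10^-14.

pH = 10.43

C4H8ONH + H2O ⇌ C4H8ONH2+ + OH-
Kb = x²/(0.0367 − x) = 2.0 × 10^-6
Neglecting x in the denominator: x = √(2.0 × 10^-6 × 0.0367) = 2.71 × 10^-4 M
Check: 0.74% ionized — well under 5%, approximation valid.
pOH = −log(2.71 × 10^-4) = 3.57; pH = 14.00 − 3.57 = 10.43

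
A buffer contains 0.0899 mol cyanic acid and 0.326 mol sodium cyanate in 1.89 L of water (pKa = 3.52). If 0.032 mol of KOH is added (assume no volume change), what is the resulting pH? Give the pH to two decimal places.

pH = 4.31

OH- converts HOCN to OCN-: HOCN → 0.0579 mol, OCN- → 0.358 mol.
pH = pKa + log([A⁻]/[HA]) = 3.52 + log(0.358/0.0579) = 3.52 +0.791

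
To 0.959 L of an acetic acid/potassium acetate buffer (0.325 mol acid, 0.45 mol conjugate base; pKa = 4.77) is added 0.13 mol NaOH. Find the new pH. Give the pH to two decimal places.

After neutralization: n(CH3COOH) = 0.195 mol, n(CH3COO-) = 0.58 mol.
Henderson–Hasselbalch with mole ratio 0.58/0.195: pH = 4.77 + (+0.473)

pH = 5.24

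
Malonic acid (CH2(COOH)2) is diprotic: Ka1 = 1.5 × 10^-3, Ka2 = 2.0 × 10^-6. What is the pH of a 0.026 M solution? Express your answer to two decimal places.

Since Ka1 ≫ Ka2, the first ionization dominates [H+].
Ka1 = x²/(0.026 − x) = 1.5 × 10^-3
Solving the quadratic: x = (−Ka1 + √(Ka1² + 4·Ka1·C₀))/2 = 5.54 × 10^-3 M
pH = −log(5.54 × 10^-3) = 2.26

pH = 2.26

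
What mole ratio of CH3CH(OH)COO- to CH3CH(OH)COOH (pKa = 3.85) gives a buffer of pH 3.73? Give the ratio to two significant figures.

ratio = 0.76

pH = pKa + log(r) ⇒ log(r) = 3.73 − 3.85 = -0.12
r = [CH3CH(OH)COO-]/[CH3CH(OH)COOH] = 10^(-0.12) = 0.759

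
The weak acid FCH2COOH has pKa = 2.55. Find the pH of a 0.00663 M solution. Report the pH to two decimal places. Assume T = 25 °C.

pH = 2.50

FCH2COOH ⇌ FCH2COO- + H+
Ka = 10^(−2.55) = 2.82 × 10^-3
From the ICE table, Ka = x²/(0.00663 − x) = 2.82 × 10^-3.
The 5% rule fails; solving x² + Ka·x − Ka·C₀ = 0 exactly:
x = (−Ka + √(Ka² + 4·Ka·C₀))/2 = 3.14 × 10^-3 M
pH = −log(3.14 × 10^-3) = 2.50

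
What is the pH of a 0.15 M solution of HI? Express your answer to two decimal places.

HI is a strong acid and dissociates completely, so [H+] = 0.15 M.
pH = -log(0.15) = 0.82

pH = 0.82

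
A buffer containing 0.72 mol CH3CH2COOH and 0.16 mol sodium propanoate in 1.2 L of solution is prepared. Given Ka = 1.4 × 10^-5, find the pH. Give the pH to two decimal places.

pH = 4.20

pKa = −log(1.4 × 10^-5) = 4.854
Henderson–Hasselbalch: pH = pKa + log([CH3CH2COO-]/[CH3CH2COOH]) = 4.854 + log(0.16/0.72)
pH = 4.854 + (-0.653) = 4.20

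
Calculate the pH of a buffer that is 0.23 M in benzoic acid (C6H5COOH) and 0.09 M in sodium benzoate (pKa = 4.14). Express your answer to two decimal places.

pH = 3.73

pH = pKa + log([A⁻]/[HA]) = 4.14 + log(0.09/0.23)
pH = 4.14 + (-0.407) = 3.73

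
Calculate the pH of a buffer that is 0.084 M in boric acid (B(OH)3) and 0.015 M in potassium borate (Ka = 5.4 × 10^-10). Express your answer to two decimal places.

pH = 8.52

pKa = −log(5.4 × 10^-10) = 9.268
pH = pKa + log([A⁻]/[HA]) = 9.268 + log(0.015/0.084)
pH = 9.268 + (-0.748) = 8.52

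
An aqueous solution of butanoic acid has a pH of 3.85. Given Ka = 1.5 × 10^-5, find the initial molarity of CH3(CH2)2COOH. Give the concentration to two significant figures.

[H+] = 10^(-3.85) = 1.41 × 10^-4 M = x
Ka = x²/(C₀ − x) ⇒ C₀ = x + x²/Ka
C₀ = 1.41 × 10^-4 + (1.41 × 10^-4)²/(1.5 × 10^-5) = 1.47 × 10^-3 M

C₀ = 1.5 × 10^-3 M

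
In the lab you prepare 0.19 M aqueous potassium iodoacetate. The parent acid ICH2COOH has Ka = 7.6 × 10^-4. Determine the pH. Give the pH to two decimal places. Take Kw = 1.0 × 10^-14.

ICH2COO- is the conjugate base of the weak acid ICH2COOH.
Kb = Kw/Ka = 1.0×10^-14 / 7.6 × 10^-4 = 1.32 × 10^-11
From the ICE table, Kb = [OH-]²/(0.19 − [OH-]) = 1.32 × 10^-11.
Neglecting [OH-] in the denominator: [OH-] = √(1.32 × 10^-11 × 0.19) = 1.58 × 10^-6 M
([OH-]/C₀ = 0.00083% < 5%, so the approximation holds.)
pOH = 5.80, so pH = 14.00 − pOH = 8.20

pH = 8.20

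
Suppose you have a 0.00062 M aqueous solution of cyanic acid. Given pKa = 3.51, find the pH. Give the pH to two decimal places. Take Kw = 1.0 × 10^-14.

pH = 3.51

HOCN ⇌ OCN- + H+
Ka = 10^(−3.51) = 3.09 × 10^-4
From the ICE table, Ka = x²/(0.00062 − x) = 3.09 × 10^-4.
x is not negligible relative to C₀; solve x² + 0.000309·x − 1.92e-07 = 0.
x = [−0.000309 + √(0.000309² + 7.66e-07)]/2 = 3.10 × 10^-4 M
pH = −log[H+] = −log(3.10 × 10^-4) = 3.51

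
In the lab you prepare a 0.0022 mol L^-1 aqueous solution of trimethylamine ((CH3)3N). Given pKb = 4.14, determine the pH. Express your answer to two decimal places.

pH = 10.56

(CH3)3N + H2O ⇌ (CH3)3NH+ + OH-
Kb = 10^(−4.14) = 7.24 × 10^-5
Kb = [OH-]²/(0.0022 − [OH-]) = 7.24 × 10^-5
[OH-] is not negligible relative to C₀; solve [OH-]² + 7.24e-05·[OH-] − 1.59e-07 = 0.
[OH-] = [−7.24e-05 + √(7.24e-05² + 6.37e-07)]/2 = 3.65 × 10^-4 M
pOH = −log(3.65 × 10^-4) = 3.44; pH = 14.00 − 3.44 = 10.56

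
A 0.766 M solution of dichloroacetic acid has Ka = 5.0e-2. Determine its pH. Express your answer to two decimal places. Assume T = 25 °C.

pH = 0.76

Cl2CHCOOH ⇌ Cl2CHCOO- + H+
Ka = [H+]²/(0.766 − [H+]) = 5.0 × 10^-2
[H+] is not negligible relative to C₀; solve [H+]² + 0.05·[H+] − 0.0383 = 0.
[H+] = [−0.05 + √(0.05² + 0.153)]/2 = 1.72 × 10^-1 M
pH = −log[H+] = −log(1.72 × 10^-1) = 0.76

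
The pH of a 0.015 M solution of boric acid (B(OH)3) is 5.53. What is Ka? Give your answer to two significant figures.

Ka = 5.8 × 10^-10

[H+] = 10^(-5.53) = 2.95 × 10^-6 M
At equilibrium [HA] = 0.015 − 2.95 × 10^-6 = 1.50 × 10^-2 M
Ka = [H+][A-]/[HA] = (2.95 × 10^-6)² / 1.50 × 10^-2 = 5.8 × 10^-10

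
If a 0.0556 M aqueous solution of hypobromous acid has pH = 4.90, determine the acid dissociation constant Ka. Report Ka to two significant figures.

Ka = 2.9 × 10^-9

[H+] = 10^(-4.90) = 1.26 × 10^-5 M
At equilibrium [HA] = 0.0556 − 1.26 × 10^-5 = 5.56 × 10^-2 M
Ka = [H+][A-]/[HA] = (1.26 × 10^-5)² / 5.56 × 10^-2 = 2.9 × 10^-9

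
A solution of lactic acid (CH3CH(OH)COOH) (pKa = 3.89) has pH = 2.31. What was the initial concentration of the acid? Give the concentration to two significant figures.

[H+] = 10^(-2.31) = 4.90 × 10^-3 M = x
Ka = 10^(−3.89) = 1.29 × 10^-4
Ka = x²/(C₀ − x) ⇒ C₀ = x + x²/Ka
C₀ = 4.90 × 10^-3 + (4.90 × 10^-3)²/(1.29 × 10^-4) = 1.91 × 10^-1 M

C₀ = 1.9 × 10^-1 M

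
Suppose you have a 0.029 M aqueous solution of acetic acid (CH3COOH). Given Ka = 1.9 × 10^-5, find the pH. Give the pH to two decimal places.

pH = 3.13

CH3COOH ⇌ CH3COO- + H+
From the ICE table, Ka = x²/(0.029 − x) = 1.9 × 10^-5.
Neglecting x in the denominator: x = √(1.9 × 10^-5 × 0.029) = 7.42 × 10^-4 M
(x/C₀ = 2.6% < 5%, so the approximation holds.)
pH = −log[H+] = −log(7.42 × 10^-4) = 3.13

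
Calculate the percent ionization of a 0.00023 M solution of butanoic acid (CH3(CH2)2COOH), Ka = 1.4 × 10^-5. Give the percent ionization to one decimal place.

CH3(CH2)2COOH ⇌ CH3(CH2)2COO- + H+; let x = [H+] at equilibrium.
Ka = x²/(C₀ − x); solving the quadratic gives x = 5.02 × 10^-5 M.
% ionization = x/C₀ × 100% = 5.02 × 10^-5/0.00023 × 100% = 21.8%

21.8%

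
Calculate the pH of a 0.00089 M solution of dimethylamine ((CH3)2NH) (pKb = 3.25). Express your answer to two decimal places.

(CH3)2NH + H2O ⇌ (CH3)2NH2+ + OH-
Kb = 10^(−3.25) = 5.62 × 10^-4
From the ICE table, Kb = x²/(0.00089 − x) = 5.62 × 10^-4.
Here C₀/Kb ≈ 1.58, so the small-x approximation fails. Use the quadratic:
x = [−0.000562 + √(0.000562² + 2e-06)]/2 = 4.80 × 10^-4 M
pOH = −log(4.80 × 10^-4) = 3.32; pH = 14.00 − 3.32 = 10.68

pH = 10.68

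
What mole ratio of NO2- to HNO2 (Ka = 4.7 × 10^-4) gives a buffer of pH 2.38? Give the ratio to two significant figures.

pKa = -log(4.7 × 10^-4) = 3.328
pH = pKa + log(r) ⇒ log(r) = 2.38 − 3.328 = -0.948
r = [NO2-]/[HNO2] = 10^(-0.948) = 0.113

ratio = 0.11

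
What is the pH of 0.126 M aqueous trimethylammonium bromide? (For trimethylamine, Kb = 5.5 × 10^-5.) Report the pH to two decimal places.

(CH3)3NH+ is the conjugate acid of the weak base (CH3)3N.
Ka = Kw/Kb = 1.0×10^-14 / 5.5 × 10^-5 = 1.82 × 10^-10
Let x = [H+] at equilibrium. Ka = x²/(0.126 − x).
Since Ka ≪ C₀, x ≈ √(Ka·C₀) = 4.79 × 10^-6 M.
(x/C₀ = 0.0038% < 5%, so the approximation holds.)
pH = −log[H+] = −log(4.79 × 10^-6) = 5.32

pH = 5.32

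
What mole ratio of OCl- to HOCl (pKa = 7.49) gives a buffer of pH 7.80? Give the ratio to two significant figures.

pH = pKa + log(r) ⇒ log(r) = 7.80 − 7.49 = +0.31
r = [OCl-]/[HOCl] = 10^(+0.31) = 2.04

ratio = 2.0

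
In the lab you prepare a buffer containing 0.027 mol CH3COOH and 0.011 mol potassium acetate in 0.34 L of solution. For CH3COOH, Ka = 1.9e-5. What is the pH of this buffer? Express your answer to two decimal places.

pKa = −log(1.9 × 10^-5) = 4.721
Henderson–Hasselbalch: pH = pKa + log([CH3COO-]/[CH3COOH]) = 4.721 + log(0.011/0.027)
pH = 4.721 + (-0.390) = 4.33

pH = 4.33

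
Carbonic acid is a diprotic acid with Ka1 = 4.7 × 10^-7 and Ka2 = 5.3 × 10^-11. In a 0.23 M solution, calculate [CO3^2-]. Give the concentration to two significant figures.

5.3 × 10^-11 M

First ionization gives [H+] ≈ [HCO3-] = 3.29 × 10^-4 M.
Second step: Ka2 = [H+][CO3^2-]/[HCO3-] ≈ [CO3^2-] (since [H+] ≈ [HCO3-]).
So [CO3^2-] ≈ Ka2.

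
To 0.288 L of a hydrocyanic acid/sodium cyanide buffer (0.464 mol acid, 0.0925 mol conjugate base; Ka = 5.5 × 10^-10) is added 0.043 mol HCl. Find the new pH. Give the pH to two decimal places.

After neutralization: n(HCN) = 0.507 mol, n(CN-) = 0.0495 mol.
pKa = −log(5.5 × 10^-10) = 9.260
pH = pKa + log(n_CN-/n_HCN) = 9.260 + log(0.0495/0.507) = 9.260 + (-1.010)

pH = 8.25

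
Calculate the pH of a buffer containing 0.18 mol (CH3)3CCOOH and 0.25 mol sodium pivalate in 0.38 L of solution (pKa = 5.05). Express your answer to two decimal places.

pH = pKa + log([A⁻]/[HA]) = 5.05 + log(0.25/0.18)
pH = 5.05 + (+0.143) = 5.19

pH = 5.19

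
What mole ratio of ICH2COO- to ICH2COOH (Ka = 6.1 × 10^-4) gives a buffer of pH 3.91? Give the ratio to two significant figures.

ratio = 5.0

pKa = -log(6.1 × 10^-4) = 3.215
pH = pKa + log(r) ⇒ log(r) = 3.91 − 3.215 = +0.695
r = [ICH2COO-]/[ICH2COOH] = 10^(+0.695) = 4.95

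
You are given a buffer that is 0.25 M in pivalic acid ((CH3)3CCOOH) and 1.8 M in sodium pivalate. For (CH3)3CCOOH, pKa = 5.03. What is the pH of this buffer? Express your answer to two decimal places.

pH = 5.89

Using pH = pKa + log([base]/[acid]) with [base]/[acid] = 1.8/0.25:
pH = 5.03 + (+0.857) = 5.89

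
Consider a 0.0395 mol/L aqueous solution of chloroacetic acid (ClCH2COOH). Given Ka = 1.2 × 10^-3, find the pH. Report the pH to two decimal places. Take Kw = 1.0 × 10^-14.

pH = 2.20

ClCH2COOH ⇌ ClCH2COO- + H+
Ka = [H+]²/(0.0395 − [H+]) = 1.2 × 10^-3
The 5% rule fails; solving [H+]² + Ka·[H+] − Ka·C₀ = 0 exactly:
[H+] = (−Ka + √(Ka² + 4·Ka·C₀))/2 = 6.31 × 10^-3 M
pH = −log(6.31 × 10^-3) = 2.20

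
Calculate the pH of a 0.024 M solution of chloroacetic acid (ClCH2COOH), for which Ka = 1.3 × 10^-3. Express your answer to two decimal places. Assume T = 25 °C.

ClCH2COOH ⇌ ClCH2COO- + H+
Ka = [H+]²/(0.024 − [H+]) = 1.3 × 10^-3
Here C₀/Ka ≈ 18.5, so the small-[H+] approximation fails. Use the quadratic:
[H+] = (−Ka + √(Ka² + 4·Ka·C₀))/2 = 4.97 × 10^-3 M
pH = −log[H+] = −log(4.97 × 10^-3) = 2.30

pH = 2.30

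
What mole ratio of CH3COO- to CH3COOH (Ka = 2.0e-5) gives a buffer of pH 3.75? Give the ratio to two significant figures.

pKa = -log(2.0 × 10^-5) = 4.699
pH = pKa + log(r) ⇒ log(r) = 3.75 − 4.699 = -0.949
r = [CH3COO-]/[CH3COOH] = 10^(-0.949) = 0.112

ratio = 0.11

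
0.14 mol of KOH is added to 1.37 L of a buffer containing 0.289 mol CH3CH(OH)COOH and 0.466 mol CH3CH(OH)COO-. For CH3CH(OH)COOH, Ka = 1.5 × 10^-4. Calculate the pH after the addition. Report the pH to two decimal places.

After neutralization: n(CH3CH(OH)COOH) = 0.149 mol, n(CH3CH(OH)COO-) = 0.606 mol.
pKa = −log(1.5 × 10^-4) = 3.824
pH = pKa + log([A⁻]/[HA]) = 3.824 + log(0.606/0.149) = 3.824 +0.609

pH = 4.43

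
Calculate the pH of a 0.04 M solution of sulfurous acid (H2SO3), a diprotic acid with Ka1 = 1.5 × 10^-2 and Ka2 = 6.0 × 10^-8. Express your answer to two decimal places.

pH = 1.74

Ka1 ≫ Ka2, so treat the first dissociation as the only significant source of H+.
Ka1 = x²/(0.04 − x) = 1.5 × 10^-2
Solving the quadratic: x = (−Ka1 + √(Ka1² + 4·Ka1·C₀))/2 = 1.81 × 10^-2 M
pH = −log(1.81 × 10^-2) = 1.74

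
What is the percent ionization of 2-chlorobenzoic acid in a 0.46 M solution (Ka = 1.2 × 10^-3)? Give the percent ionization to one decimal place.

5.0%

ClC6H4COOH ⇌ ClC6H4COO- + H+; let x = [H+] at equilibrium.
Solve x² + 0.0012x − 0.000552 = 0 → x = 2.29 × 10^-2 M
% ionization = x/C₀ × 100% = 2.29 × 10^-2/0.46 × 100% = 5.0%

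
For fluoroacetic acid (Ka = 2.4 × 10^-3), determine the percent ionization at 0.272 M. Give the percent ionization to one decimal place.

FCH2COOH ⇌ FCH2COO- + H+; let x = [H+] at equilibrium.
Ka = x²/(C₀ − x); solving the quadratic gives x = 2.44 × 10^-2 M.
Fraction ionized = 2.44 × 10^-2 / 0.272 = 0.0897 → 9.0%

9.0%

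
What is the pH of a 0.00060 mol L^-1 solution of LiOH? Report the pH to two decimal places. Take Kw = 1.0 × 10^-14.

LiOH is a strong base; [OH-] = 0.0006 M.
pOH = -log(0.0006) = 3.22
pH = 14.00 - 3.22 = 10.78

pH = 10.78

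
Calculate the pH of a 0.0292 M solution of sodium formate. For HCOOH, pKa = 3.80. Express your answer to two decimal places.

pH = 8.13

HCOO- is the conjugate base of the weak acid HCOOH.
Ka = 10^(−3.80) = 1.58 × 10^-4
Kb = Kw/Ka = 1.0×10^-14 / 1.58 × 10^-4 = 6.33 × 10^-11
From the ICE table, Kb = x²/(0.0292 − x) = 6.33 × 10^-11.
Neglecting x in the denominator: x = √(6.33 × 10^-11 × 0.0292) = 1.36 × 10^-6 M
Check: 0.0047% ionized — well under 5%, approximation valid.
pOH = −log(1.36 × 10^-6) = 5.87; pH = 14.00 − 5.87 = 8.13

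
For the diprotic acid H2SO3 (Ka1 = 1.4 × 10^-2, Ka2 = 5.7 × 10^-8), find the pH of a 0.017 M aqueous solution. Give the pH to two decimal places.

pH = 2.00

Ka1 ≫ Ka2, so treat the first dissociation as the only significant source of H+.
Ka1 = x²/(0.017 − x) = 1.4 × 10^-2
Solving the quadratic: x = (−Ka1 + √(Ka1² + 4·Ka1·C₀))/2 = 9.94 × 10^-3 M
pH = −log(9.94 × 10^-3) = 2.00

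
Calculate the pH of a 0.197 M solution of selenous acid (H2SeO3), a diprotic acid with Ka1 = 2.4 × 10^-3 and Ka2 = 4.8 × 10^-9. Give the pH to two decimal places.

pH = 1.69

Since Ka1 ≫ Ka2, the first ionization dominates [H+].
Ka1 = x²/(0.197 − x) = 2.4 × 10^-3
Solving the quadratic: x = (−Ka1 + √(Ka1² + 4·Ka1·C₀))/2 = 2.06 × 10^-2 M
pH = −log(2.06 × 10^-2) = 1.69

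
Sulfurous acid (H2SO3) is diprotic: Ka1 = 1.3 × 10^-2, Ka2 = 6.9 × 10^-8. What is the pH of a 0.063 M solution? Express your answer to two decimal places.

Since Ka1 ≫ Ka2, the first ionization dominates [H+].
Ka1 = x²/(0.063 − x) = 1.3 × 10^-2
Solving the quadratic: x = (−Ka1 + √(Ka1² + 4·Ka1·C₀))/2 = 2.28 × 10^-2 M
pH = −log(2.28 × 10^-2) = 1.64

pH = 1.64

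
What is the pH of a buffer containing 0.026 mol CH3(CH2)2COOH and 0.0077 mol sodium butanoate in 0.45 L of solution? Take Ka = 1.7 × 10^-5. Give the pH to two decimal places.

pH = 4.24

pKa = −log(1.7 × 10^-5) = 4.770
Henderson–Hasselbalch: pH = pKa + log([CH3(CH2)2COO-]/[CH3(CH2)2COOH]) = 4.770 + log(0.0077/0.026)
pH = 4.770 + (-0.528) = 4.24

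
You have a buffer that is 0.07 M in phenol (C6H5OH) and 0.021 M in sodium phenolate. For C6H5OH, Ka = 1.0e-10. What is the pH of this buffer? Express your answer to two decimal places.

pKa = −log(1.0 × 10^-10) = 10.000
Henderson–Hasselbalch: pH = pKa + log([C6H5O-]/[C6H5OH]) = 10.000 + log(0.021/0.07)
pH = 10.000 + (-0.523) = 9.48

pH = 9.48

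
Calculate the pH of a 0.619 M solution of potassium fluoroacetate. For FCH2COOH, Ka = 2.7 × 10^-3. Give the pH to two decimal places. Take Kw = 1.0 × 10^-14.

pH = 8.18

FCH2COO- is the conjugate base of the weak acid FCH2COOH.
Kb = Kw/Ka = 1.0×10^-14 / 2.7 × 10^-3 = 3.70 × 10^-12
Kb = x²/(0.619 − x) = 3.70 × 10^-12
Neglecting x in the denominator: x = √(3.70 × 10^-12 × 0.619) = 1.51 × 10^-6 M
Check: 0.00024% ionized — well under 5%, approximation valid.
pOH = 5.82, so pH = 14.00 − pOH = 8.18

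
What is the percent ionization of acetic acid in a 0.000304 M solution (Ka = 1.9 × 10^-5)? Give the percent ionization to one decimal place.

CH3COOH ⇌ CH3COO- + H+; let x = [H+] at equilibrium.
Ka = x²/(C₀ − x); solving the quadratic gives x = 6.71 × 10^-5 M.
% ionization = x/C₀ × 100% = 6.71 × 10^-5/0.000304 × 100% = 22.1%

22.1%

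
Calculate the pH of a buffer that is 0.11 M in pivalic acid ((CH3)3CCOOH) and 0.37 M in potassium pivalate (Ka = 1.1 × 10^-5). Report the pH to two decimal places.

pH = 5.49

pKa = −log(1.1 × 10^-5) = 4.959
Using pH = pKa + log([base]/[acid]) with [base]/[acid] = 0.37/0.11:
pH = 4.959 + (+0.527) = 5.49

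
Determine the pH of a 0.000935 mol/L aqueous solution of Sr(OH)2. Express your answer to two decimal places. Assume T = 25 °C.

pH = 11.27

Sr(OH)2 is a strong base (each formula unit releases 2 OH-); [OH-] = 0.00187 M.
pOH = -log(0.00187) = 2.73
pH = 14.00 - 2.73 = 11.27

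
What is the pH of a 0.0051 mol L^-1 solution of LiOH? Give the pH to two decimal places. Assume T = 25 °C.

pH = 11.71

LiOH is a strong base; [OH-] = 0.0051 M.
pOH = -log(0.0051) = 2.29
pH = 14.00 - 2.29 = 11.71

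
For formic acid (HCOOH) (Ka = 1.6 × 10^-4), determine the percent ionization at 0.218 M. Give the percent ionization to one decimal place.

2.7%

HCOOH ⇌ HCOO- + H+; let x = [H+] at equilibrium.
x ≈ √(Ka·C₀) = √(1.6 × 10^-4 × 0.218) = 5.91 × 10^-3 M
% ionization = x/C₀ × 100% = 5.91 × 10^-3/0.218 × 100% = 2.7%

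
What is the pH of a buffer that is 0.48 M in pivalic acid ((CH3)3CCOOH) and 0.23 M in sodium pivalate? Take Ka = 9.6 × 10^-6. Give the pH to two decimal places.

pKa = −log(9.6 × 10^-6) = 5.018
pH = pKa + log([A⁻]/[HA]) = 5.018 + log(0.23/0.48)
pH = 5.018 + (-0.320) = 4.70

pH = 4.70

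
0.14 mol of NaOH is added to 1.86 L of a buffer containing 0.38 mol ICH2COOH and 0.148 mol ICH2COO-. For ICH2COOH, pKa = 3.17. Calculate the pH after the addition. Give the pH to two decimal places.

After neutralization: n(ICH2COOH) = 0.24 mol, n(ICH2COO-) = 0.288 mol.
pH = pKa + log(n_ICH2COO-/n_ICH2COOH) = 3.17 + log(0.288/0.24) = 3.17 + (+0.079)

pH = 3.25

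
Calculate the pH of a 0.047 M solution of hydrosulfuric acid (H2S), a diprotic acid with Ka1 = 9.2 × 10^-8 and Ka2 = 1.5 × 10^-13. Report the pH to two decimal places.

pH = 4.18

Ka1 ≫ Ka2, so treat the first dissociation as the only significant source of H+.
Ka1 = x²/(0.047 − x) = 9.2 × 10^-8
x ≈ √(9.2 × 10^-8 × 0.047) = 6.58 × 10^-5 M
pH = −log(6.58 × 10^-5) = 4.18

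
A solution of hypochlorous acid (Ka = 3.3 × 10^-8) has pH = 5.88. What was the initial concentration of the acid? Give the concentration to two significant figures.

[H+] = 10^(-5.88) = 1.32 × 10^-6 M = x
Ka = x²/(C₀ − x) ⇒ C₀ = x + x²/Ka
C₀ = 1.32 × 10^-6 + (1.32 × 10^-6)²/(3.3 × 10^-8) = 5.41 × 10^-5 M

C₀ = 5.4 × 10^-5 M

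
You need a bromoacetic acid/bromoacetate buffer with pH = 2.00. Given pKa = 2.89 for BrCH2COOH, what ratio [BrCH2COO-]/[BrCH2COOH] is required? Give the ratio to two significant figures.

ratio = 0.13

pH = pKa + log(r) ⇒ log(r) = 2.00 − 2.89 = -0.89
r = [BrCH2COO-]/[BrCH2COOH] = 10^(-0.89) = 0.129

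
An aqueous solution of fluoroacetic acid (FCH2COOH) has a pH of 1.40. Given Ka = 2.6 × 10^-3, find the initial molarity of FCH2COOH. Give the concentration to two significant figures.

[H+] = 10^(-1.40) = 3.98 × 10^-2 M = x
Ka = x²/(C₀ − x) ⇒ C₀ = x + x²/Ka
C₀ = 3.98 × 10^-2 + (3.98 × 10^-2)²/(2.6 × 10^-3) = 6.49 × 10^-1 M

C₀ = 6.5 × 10^-1 M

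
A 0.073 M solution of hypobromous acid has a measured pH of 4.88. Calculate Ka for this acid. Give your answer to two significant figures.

[H+] = 10^(-4.88) = 1.32 × 10^-5 M
At equilibrium [HA] = 0.073 − 1.32 × 10^-5 = 7.30 × 10^-2 M
Ka = [H+][A-]/[HA] = (1.32 × 10^-5)² / 7.30 × 10^-2 = 2.4 × 10^-9

Ka = 2.4 × 10^-9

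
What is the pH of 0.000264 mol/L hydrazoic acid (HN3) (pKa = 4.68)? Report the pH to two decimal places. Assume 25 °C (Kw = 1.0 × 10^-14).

HN3 ⇌ N3- + H+
Ka = 10^(−4.68) = 2.09 × 10^-5
From the ICE table, Ka = x²/(0.000264 − x) = 2.09 × 10^-5.
x is not negligible relative to C₀; solve x² + 2.09e-05·x − 5.52e-09 = 0.
x = (−Ka + √(Ka² + 4·Ka·C₀))/2 = 6.46 × 10^-5 M
pH = −log(6.46 × 10^-5) = 4.19

pH = 4.19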